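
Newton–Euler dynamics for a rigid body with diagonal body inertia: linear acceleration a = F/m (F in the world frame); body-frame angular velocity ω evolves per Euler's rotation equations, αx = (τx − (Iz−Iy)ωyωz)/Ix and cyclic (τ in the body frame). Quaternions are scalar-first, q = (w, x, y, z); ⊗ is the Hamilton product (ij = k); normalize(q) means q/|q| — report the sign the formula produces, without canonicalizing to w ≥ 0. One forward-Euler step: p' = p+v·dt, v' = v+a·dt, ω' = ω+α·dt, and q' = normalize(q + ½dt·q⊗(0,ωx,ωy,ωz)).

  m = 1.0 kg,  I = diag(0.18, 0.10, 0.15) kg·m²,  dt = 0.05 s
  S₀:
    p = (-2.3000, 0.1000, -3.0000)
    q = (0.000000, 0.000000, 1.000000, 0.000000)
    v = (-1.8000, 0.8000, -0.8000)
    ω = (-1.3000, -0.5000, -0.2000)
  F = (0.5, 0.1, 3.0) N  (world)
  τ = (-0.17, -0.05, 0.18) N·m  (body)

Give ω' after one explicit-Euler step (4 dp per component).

gyro term ω×Iω = (0.0050, 0.0078, -0.0520)
angular accel α = (-0.9722, -0.5780, 1.5467)
ω' = ω + α·dt = (-1.3486, -0.5289, -0.1227)

ω' = (-1.3486, -0.5289, -0.1227)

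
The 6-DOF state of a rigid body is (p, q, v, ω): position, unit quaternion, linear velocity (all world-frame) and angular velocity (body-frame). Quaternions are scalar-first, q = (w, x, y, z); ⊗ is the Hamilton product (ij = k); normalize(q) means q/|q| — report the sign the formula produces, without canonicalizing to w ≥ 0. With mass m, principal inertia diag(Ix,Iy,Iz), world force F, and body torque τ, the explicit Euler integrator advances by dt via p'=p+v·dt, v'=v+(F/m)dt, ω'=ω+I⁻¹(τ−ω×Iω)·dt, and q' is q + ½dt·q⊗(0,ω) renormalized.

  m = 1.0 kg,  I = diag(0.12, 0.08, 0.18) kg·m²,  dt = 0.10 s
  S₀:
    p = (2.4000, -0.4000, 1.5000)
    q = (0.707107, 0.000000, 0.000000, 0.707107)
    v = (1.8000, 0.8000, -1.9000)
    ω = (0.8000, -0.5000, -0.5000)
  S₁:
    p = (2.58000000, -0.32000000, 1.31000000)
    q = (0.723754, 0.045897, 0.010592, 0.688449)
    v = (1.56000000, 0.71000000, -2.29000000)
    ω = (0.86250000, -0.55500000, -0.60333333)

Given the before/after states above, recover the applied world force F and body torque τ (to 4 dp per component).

F = (-2.4000, -0.9000, -3.9000)
τ = (0.1000, -0.0200, -0.1700)

v₁ − v₀ = (-0.24000000, -0.09000000, -0.39000000)
F = m·Δv/dt = (-2.4000, -0.9000, -3.9000)
ω₁ − ω₀ = (0.06250000, -0.05500000, -0.10333333)
I·α + gyro = (0.1000, -0.0200, -0.1700)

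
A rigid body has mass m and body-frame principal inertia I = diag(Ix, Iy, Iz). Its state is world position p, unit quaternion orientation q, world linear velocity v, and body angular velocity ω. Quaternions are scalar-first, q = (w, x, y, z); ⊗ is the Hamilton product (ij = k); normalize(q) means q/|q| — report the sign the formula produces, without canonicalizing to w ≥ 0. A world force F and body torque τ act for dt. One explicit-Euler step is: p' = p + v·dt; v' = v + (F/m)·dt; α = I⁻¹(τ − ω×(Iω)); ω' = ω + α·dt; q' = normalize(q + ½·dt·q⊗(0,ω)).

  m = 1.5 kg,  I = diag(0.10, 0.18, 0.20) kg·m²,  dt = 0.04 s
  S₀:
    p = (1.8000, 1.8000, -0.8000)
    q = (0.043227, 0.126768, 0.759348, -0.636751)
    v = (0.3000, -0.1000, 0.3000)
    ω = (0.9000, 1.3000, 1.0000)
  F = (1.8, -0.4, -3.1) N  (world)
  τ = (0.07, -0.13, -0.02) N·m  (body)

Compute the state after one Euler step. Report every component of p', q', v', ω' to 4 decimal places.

(τ − ω×Iω)/I = (0.4400, -0.2222, -0.5680)
ω + α·dt = (0.9176, 1.2911, 0.9773)
q⊗(0,ω) = (-0.4644926, 1.6260286, -0.6436488, -0.4753878)
q + ½dt·q⊗(0,ω), renormalized = (0.0339, 0.1592, 0.7460, -0.6458)
a = (1.2000, -0.2667, -2.0667)
new position p' = (1.8120, 1.7960, -0.7880)
v + (F/m)dt = (0.3480, -0.1107, 0.2173)

p' = (1.8120, 1.7960, -0.7880)
q' = (0.0339, 0.1592, 0.7460, -0.6458)
v' = (0.3480, -0.1107, 0.2173)
ω' = (0.9176, 1.2911, 0.9773)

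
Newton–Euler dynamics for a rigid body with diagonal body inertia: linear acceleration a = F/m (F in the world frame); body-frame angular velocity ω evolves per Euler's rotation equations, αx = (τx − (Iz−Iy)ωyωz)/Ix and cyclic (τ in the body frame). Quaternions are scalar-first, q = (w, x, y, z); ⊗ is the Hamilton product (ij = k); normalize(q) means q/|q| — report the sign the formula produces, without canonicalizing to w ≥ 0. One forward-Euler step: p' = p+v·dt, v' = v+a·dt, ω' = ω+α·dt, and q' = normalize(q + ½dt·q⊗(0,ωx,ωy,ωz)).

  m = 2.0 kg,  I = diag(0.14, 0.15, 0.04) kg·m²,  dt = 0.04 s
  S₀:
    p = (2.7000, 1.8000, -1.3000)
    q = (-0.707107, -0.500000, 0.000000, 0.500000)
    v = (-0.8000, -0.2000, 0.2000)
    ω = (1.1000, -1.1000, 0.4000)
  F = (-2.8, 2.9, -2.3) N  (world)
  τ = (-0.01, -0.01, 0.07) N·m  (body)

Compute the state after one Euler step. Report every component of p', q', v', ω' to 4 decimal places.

p' = (2.6680, 1.7920, -1.2920)
q' = (-0.6997, -0.5043, 0.0305, 0.5051)
v' = (-0.8560, -0.1420, 0.1540)
ω' = (1.0833, -1.1144, 0.4821)

a = F/m = (-1.4000, 1.4500, -1.1500)
p' = p + v·dt = (2.6680, 1.7920, -1.2920)
new velocity v' = (-0.8560, -0.1420, 0.1540)
α = I⁻¹(τ − ω×Iω) = (-0.4171, -0.3600, 2.0525)
ω' = ω + α·dt = (1.0833, -1.1144, 0.4821)
Hamilton product q⊗(0,ω) = (0.3500000, -0.2278177, 1.5278177, 0.2671572)
q' = normalize(q + ½dt·q⊗(0,ω)) = (-0.6997, -0.5043, 0.0305, 0.5051)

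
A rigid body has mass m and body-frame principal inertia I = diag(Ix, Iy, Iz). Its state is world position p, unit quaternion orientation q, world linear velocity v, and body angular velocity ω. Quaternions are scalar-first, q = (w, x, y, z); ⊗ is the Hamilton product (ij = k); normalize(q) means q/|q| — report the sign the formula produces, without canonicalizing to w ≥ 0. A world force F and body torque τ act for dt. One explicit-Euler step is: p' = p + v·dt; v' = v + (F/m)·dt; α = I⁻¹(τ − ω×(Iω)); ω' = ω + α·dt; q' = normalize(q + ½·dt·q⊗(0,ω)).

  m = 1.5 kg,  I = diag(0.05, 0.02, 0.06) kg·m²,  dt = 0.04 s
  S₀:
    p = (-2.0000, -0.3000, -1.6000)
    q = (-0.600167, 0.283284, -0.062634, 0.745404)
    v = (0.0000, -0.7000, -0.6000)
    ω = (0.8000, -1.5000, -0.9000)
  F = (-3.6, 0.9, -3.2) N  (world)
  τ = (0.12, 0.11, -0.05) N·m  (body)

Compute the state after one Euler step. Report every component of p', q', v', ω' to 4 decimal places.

p + v·dt = (-2.0000, -0.3280, -1.6240)
v' = v + a·dt = (-0.0960, -0.6760, -0.6853)
(τ − ω×Iω)/I = (1.3200, 5.1400, -1.4333)
new body rate ω' = (0.8528, -1.2944, -0.9573)
q⊗(0,ω) = (0.3502854, 0.6943430, 1.7515293, 0.1653315)
q' = normalize(q + ½dt·q⊗(0,ω)) = (-0.5927, 0.2970, -0.0276, 0.7482)

p' = (-2.0000, -0.3280, -1.6240)
q' = (-0.5927, 0.2970, -0.0276, 0.7482)
v' = (-0.0960, -0.6760, -0.6853)
ω' = (0.8528, -1.2944, -0.9573)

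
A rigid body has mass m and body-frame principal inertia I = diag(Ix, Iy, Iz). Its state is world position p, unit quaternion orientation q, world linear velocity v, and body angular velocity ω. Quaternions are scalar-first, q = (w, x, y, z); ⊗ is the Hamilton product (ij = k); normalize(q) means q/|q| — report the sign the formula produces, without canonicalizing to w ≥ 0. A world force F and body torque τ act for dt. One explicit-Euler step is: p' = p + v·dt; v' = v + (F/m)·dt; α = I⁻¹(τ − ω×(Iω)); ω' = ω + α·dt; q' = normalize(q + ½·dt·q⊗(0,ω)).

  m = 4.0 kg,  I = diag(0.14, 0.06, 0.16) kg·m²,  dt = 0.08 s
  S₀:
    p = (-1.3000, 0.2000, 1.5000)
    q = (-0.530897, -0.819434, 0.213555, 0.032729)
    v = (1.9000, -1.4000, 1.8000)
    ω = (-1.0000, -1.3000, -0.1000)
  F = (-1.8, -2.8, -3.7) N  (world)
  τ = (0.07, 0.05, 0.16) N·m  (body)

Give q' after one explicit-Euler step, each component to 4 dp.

Hamilton product q⊗(0,ω) = (-0.5385396, 0.5520892, 0.5754937, 1.3319089)
q + ½dt·q⊗(0,ω), renormalized = (-0.5512, -0.7956, 0.2361, 0.0858)

q' = (-0.5512, -0.7956, 0.2361, 0.0858)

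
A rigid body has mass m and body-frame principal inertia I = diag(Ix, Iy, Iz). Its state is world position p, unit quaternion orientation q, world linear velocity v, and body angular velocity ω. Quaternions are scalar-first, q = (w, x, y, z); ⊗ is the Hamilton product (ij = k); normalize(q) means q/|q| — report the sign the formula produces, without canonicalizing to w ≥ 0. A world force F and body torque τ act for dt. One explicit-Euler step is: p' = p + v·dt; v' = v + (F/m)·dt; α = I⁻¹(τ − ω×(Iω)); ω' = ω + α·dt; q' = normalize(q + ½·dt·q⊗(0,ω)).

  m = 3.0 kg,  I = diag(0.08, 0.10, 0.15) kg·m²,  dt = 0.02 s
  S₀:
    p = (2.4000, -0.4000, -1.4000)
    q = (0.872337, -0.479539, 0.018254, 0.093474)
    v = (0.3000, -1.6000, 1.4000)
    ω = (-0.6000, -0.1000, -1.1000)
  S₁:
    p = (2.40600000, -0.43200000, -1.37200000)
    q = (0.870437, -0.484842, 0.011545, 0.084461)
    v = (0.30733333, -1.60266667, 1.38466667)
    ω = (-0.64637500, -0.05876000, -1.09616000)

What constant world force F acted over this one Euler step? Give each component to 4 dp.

F = (1.1000, -0.4000, -2.3000)

Δv = v₁−v₀ = (0.00733333, -0.00266667, -0.01533333)
F = m·Δv/dt = (1.1000, -0.4000, -2.3000)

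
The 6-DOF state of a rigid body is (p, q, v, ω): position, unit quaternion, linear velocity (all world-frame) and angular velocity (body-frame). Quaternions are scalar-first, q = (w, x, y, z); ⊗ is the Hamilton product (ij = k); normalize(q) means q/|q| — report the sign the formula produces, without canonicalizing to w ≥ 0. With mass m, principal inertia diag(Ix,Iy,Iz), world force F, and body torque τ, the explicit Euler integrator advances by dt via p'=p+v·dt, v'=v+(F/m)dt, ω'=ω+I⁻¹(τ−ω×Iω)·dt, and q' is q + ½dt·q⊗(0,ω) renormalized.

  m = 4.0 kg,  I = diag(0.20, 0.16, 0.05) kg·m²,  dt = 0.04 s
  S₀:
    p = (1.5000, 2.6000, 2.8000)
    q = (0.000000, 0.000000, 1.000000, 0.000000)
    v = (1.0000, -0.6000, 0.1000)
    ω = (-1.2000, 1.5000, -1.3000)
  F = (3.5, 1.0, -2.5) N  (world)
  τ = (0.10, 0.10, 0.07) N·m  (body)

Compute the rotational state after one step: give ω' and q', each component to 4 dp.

ω' = (-1.2229, 1.4665, -1.3016)
q' = (-0.0300, -0.0260, 0.9989, 0.0240)

angular accel α = (-0.5725, -0.8375, -0.0400)
new body rate ω' = (-1.2229, 1.4665, -1.3016)
q⊗(0,ω) = (-1.5000000, -1.3000000, 0.0000000, 1.2000000)
q' = normalize(q + ½dt·q⊗(0,ω)) = (-0.0300, -0.0260, 0.9989, 0.0240)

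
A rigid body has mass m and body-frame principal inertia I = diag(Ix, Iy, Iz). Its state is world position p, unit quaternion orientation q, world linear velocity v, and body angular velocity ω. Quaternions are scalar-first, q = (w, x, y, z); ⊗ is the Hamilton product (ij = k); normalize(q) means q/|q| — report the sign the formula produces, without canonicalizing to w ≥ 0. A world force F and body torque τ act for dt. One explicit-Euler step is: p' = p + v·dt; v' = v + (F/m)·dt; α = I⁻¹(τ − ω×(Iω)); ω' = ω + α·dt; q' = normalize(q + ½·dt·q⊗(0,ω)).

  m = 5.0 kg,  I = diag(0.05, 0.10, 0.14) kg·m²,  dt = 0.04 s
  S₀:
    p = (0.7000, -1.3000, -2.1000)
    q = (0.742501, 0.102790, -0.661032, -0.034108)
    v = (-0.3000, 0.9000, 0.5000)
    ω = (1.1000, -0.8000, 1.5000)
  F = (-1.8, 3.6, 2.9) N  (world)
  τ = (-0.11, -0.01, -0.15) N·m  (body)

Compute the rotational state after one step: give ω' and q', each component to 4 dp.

gyro term ω×Iω = (-0.0480, -0.1485, -0.0440)
angular accel α = (-1.2400, 1.3850, -0.7571)
ω + α·dt = (1.0504, -0.7446, 1.4697)
q⊗(0,ω) = (-0.5907326, -0.2020833, -0.7857046, 1.7586547)
q' = normalize(q + ½dt·q⊗(0,ω)) = (0.7301, 0.0987, -0.6762, 0.0011)

ω' = (1.0504, -0.7446, 1.4697)
q' = (0.7301, 0.0987, -0.6762, 0.0011)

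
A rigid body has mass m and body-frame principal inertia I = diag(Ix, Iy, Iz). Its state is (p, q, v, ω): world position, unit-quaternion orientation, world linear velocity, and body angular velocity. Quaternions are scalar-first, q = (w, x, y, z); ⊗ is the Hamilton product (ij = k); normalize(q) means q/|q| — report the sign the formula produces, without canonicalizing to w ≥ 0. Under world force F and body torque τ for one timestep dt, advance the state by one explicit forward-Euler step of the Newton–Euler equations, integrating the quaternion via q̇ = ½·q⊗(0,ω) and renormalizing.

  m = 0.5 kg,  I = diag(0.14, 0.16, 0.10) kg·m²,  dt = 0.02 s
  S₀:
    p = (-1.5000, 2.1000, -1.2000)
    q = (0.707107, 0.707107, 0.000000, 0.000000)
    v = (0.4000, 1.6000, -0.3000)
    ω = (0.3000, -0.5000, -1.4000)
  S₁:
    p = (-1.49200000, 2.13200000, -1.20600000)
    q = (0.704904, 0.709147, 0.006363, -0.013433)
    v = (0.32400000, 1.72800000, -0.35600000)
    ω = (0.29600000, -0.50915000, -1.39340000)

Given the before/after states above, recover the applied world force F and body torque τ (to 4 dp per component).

F = (-1.9000, 3.2000, -1.4000)
τ = (-0.0700, -0.0900, 0.0300)

Δv = v₁−v₀ = (-0.07600000, 0.12800000, -0.05600000)
applied force F = (-1.9000, 3.2000, -1.4000)
ω₁ − ω₀ = (-0.00400000, -0.00915000, 0.00660000)
τ = I·(Δω/dt) + ω₀×(Iω₀) = (-0.0700, -0.0900, 0.0300)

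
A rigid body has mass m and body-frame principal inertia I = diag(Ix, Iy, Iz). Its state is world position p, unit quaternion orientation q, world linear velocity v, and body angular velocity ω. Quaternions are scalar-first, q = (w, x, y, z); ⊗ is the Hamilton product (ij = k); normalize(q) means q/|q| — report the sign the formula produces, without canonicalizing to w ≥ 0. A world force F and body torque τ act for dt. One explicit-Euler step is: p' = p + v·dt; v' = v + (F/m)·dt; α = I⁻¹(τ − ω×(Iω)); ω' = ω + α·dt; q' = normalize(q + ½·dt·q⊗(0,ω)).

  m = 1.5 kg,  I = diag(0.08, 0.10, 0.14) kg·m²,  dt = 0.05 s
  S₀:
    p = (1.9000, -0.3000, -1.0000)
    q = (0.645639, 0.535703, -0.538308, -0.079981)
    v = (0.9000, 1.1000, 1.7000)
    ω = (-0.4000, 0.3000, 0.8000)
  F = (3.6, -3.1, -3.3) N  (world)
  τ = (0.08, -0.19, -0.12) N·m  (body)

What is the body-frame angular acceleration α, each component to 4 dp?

α = (0.8800, -2.0920, -0.8400)

gyro term ω×Iω = (0.0096, 0.0192, -0.0024)
α = I⁻¹(τ − ω×Iω) = (0.8800, -2.0920, -0.8400)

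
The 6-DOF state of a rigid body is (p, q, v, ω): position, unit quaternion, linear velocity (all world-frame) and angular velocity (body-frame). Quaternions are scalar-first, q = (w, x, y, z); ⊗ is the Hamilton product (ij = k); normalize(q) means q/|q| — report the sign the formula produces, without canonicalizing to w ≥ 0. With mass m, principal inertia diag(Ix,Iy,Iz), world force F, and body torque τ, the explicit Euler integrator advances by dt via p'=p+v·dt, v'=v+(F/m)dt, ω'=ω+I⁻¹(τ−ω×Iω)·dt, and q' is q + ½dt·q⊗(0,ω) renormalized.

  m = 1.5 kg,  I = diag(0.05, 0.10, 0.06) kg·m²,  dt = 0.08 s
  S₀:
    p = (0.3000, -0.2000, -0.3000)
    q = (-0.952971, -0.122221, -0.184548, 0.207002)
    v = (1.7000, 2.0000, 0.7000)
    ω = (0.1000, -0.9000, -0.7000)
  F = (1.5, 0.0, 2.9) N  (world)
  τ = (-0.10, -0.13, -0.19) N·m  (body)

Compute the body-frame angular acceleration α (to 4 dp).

gyro term ω×Iω = (-0.0252, 0.0007, -0.0045)
α = I⁻¹(τ − ω×Iω) = (-1.4960, -1.3070, -3.0917)

α = (-1.4960, -1.3070, -3.0917)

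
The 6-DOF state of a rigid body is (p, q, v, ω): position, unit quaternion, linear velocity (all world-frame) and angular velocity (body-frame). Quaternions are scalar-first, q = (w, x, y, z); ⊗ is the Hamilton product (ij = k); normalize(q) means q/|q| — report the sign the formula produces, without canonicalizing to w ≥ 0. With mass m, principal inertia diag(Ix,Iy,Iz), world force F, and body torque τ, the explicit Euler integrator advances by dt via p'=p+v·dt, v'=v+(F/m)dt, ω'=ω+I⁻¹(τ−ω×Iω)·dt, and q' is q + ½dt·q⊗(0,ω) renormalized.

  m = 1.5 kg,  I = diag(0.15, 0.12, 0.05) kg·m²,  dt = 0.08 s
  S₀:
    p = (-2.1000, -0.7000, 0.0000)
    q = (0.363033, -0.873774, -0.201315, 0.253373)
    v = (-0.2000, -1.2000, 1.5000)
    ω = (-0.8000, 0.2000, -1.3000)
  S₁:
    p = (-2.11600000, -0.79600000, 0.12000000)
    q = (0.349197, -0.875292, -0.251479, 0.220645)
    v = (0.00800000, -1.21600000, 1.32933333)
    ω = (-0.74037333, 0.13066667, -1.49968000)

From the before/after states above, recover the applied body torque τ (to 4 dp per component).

τ = (0.1300, 0.0000, -0.1200)

ω₁ − ω₀ = (0.05962667, -0.06933333, -0.19968000)
I·α + gyro = (0.1300, 0.0000, -0.1200)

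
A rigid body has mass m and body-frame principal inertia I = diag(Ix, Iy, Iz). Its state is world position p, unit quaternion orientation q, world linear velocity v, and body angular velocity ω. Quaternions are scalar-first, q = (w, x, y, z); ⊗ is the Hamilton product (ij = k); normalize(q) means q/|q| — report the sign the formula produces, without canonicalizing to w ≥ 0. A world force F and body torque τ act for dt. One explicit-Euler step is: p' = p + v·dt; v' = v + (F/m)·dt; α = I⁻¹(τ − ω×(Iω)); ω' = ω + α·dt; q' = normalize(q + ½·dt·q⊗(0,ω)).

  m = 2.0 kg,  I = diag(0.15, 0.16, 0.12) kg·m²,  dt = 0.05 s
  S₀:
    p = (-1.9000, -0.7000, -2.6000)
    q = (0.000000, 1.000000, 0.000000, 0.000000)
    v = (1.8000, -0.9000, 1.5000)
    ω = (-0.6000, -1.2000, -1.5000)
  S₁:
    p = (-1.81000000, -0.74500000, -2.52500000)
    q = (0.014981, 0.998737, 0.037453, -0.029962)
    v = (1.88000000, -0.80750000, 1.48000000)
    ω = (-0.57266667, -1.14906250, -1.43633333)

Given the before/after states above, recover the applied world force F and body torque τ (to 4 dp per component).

Δv = v₁−v₀ = (0.08000000, 0.09250000, -0.02000000)
m·(v₁−v₀)/dt = (3.2000, 3.7000, -0.8000)
Δω = ω₁−ω₀ = (0.02733333, 0.05093750, 0.06366667)
ω₀×(Iω₀) = (-0.0720, 0.0270, 0.0072)
I·α + gyro = (0.0100, 0.1900, 0.1600)

F = (3.2000, 3.7000, -0.8000)
τ = (0.0100, 0.1900, 0.1600)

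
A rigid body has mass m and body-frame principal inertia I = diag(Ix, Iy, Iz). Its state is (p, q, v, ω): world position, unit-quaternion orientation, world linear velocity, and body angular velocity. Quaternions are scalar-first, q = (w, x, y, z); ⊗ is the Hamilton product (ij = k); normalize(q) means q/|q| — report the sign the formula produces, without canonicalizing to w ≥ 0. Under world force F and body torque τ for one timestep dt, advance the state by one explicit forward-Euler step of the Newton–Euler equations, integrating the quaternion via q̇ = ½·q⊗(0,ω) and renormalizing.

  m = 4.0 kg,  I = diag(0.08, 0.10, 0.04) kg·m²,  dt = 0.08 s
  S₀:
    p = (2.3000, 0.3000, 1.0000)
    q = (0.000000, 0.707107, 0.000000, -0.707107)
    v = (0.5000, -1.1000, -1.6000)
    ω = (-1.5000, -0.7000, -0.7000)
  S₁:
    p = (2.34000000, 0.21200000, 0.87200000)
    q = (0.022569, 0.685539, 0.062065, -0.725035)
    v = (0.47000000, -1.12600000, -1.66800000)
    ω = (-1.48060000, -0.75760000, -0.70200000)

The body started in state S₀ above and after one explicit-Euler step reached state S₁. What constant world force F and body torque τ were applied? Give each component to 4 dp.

rate change Δω = (0.01940000, -0.05760000, -0.00200000)
applied torque τ = (-0.0100, -0.0300, 0.0200)
Δv = v₁−v₀ = (-0.03000000, -0.02600000, -0.06800000)
m·(v₁−v₀)/dt = (-1.5000, -1.3000, -3.4000)

F = (-1.5000, -1.3000, -3.4000)
τ = (-0.0100, -0.0300, 0.0200)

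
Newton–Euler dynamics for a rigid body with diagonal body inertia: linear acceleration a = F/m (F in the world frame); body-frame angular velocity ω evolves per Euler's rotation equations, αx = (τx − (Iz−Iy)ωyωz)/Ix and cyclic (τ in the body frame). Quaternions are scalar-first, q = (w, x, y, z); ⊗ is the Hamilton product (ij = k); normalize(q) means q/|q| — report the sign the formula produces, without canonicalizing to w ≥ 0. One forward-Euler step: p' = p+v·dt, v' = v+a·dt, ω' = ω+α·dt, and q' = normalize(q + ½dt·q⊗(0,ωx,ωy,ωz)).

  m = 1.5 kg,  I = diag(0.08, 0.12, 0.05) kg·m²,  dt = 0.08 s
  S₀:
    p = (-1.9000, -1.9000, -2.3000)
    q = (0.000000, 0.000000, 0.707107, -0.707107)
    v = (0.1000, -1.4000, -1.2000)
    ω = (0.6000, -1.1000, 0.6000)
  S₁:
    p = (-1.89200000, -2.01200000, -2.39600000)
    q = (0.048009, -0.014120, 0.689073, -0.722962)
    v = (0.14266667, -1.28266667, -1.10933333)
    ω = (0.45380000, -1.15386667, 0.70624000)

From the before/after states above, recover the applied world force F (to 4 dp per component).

Δv = v₁−v₀ = (0.04266667, 0.11733333, 0.09066667)
m·(v₁−v₀)/dt = (0.8000, 2.2000, 1.7000)

F = (0.8000, 2.2000, 1.7000)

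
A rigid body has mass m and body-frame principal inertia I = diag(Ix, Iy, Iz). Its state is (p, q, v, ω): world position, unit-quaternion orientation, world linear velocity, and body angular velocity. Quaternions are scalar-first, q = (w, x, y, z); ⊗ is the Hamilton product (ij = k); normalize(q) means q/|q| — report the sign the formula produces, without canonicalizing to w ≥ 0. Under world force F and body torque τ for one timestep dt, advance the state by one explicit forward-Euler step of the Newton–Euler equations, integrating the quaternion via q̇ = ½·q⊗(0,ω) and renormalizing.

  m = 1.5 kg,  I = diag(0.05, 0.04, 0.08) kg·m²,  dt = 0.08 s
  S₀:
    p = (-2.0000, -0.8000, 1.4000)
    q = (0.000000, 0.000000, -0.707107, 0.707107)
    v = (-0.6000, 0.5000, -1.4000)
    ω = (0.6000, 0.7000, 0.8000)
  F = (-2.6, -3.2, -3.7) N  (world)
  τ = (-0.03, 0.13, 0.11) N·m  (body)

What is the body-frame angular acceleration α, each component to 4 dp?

ω×(Iω) gyroscopic = (0.0224, -0.0144, -0.0042)
(τ − ω×Iω)/I = (-1.0480, 3.6100, 1.4275)

α = (-1.0480, 3.6100, 1.4275)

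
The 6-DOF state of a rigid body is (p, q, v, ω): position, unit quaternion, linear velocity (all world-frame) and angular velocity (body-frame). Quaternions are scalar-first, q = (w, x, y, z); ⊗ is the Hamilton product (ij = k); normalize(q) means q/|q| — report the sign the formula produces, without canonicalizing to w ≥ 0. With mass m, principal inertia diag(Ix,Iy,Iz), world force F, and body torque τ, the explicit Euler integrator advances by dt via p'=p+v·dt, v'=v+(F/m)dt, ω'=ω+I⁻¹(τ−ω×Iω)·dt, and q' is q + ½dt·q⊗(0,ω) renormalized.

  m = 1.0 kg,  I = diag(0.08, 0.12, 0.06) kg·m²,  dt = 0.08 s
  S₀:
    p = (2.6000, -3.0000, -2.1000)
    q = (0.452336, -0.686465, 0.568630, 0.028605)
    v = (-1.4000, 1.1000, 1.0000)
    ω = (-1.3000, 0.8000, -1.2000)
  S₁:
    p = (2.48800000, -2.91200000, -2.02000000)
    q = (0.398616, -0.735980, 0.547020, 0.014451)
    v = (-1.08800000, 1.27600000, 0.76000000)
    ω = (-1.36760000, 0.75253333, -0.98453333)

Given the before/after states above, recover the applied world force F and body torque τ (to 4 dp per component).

velocity change Δv = (0.31200000, 0.17600000, -0.24000000)
F = m·Δv/dt = (3.9000, 2.2000, -3.0000)
ω₁ − ω₀ = (-0.06760000, -0.04746667, 0.21546667)
precession coupling = (0.0576, 0.0312, -0.0416)
τ = I·(Δω/dt) + ω₀×(Iω₀) = (-0.0100, -0.0400, 0.1200)

F = (3.9000, 2.2000, -3.0000)
τ = (-0.0100, -0.0400, 0.1200)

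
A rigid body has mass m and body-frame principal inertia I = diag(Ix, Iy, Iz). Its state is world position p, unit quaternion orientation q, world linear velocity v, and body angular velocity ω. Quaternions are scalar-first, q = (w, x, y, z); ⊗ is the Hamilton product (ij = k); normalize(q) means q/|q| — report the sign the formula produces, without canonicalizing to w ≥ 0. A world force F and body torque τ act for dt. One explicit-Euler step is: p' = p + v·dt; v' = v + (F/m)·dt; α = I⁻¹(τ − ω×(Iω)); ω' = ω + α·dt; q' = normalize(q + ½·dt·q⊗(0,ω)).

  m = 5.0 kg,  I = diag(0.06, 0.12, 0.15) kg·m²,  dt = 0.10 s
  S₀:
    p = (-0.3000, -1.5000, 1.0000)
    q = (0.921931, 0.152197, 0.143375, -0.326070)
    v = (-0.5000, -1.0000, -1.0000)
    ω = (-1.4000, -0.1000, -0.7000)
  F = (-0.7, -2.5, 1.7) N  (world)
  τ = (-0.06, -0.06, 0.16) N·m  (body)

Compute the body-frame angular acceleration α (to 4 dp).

α = (-1.0350, 0.2350, 1.0107)

ω×(Iω) gyroscopic = (0.0021, -0.0882, 0.0084)
(τ − ω×Iω)/I = (-1.0350, 0.2350, 1.0107)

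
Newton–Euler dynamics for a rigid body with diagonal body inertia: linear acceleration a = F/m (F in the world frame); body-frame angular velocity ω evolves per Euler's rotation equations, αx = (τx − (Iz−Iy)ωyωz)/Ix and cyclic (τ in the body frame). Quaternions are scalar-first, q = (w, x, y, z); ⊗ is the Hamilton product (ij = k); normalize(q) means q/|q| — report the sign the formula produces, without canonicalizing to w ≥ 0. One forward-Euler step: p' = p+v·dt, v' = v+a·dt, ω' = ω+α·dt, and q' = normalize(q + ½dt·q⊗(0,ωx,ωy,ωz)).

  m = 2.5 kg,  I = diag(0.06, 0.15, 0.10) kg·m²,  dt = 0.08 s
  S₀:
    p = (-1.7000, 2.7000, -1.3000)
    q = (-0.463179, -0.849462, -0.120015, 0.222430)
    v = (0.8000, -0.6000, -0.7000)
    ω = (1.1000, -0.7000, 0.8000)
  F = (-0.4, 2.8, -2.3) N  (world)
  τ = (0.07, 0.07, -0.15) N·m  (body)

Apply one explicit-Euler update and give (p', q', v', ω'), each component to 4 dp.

p' = (-1.6360, 2.6520, -1.3560)
q' = (-0.4355, -0.8658, -0.0699, 0.2362)
v' = (0.7872, -0.5104, -0.7736)
ω' = (1.1560, -0.6439, 0.7354)

ω×(Iω) gyroscopic = (0.0280, -0.0352, -0.0693)
(τ − ω×Iω)/I = (0.7000, 0.7013, -0.8070)
ω + α·dt = (1.1560, -0.6439, 0.7354)
q⊗(0,ω) = (0.6724537, -0.4498079, 1.2484679, 0.3560967)
q + ½dt·q⊗(0,ω), renormalized = (-0.4355, -0.8658, -0.0699, 0.2362)
p + v·dt = (-1.6360, 2.6520, -1.3560)
v + (F/m)dt = (0.7872, -0.5104, -0.7736)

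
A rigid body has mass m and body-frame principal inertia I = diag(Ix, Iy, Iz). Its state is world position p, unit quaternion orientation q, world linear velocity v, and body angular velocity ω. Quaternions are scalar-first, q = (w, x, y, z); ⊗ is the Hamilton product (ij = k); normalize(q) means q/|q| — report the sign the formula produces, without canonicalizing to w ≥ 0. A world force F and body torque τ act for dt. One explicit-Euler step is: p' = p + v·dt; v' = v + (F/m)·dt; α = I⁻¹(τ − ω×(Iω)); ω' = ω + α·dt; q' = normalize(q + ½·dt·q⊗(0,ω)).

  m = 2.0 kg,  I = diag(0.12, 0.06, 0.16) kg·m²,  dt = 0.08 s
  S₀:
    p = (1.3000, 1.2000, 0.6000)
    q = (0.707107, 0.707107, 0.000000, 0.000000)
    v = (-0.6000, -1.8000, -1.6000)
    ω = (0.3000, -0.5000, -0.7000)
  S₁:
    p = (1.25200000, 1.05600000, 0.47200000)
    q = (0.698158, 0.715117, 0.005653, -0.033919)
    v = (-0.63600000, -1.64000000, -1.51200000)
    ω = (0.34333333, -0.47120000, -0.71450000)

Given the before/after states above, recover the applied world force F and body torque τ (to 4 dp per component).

rate change Δω = (0.04333333, 0.02880000, -0.01450000)
precession coupling = (0.0350, 0.0084, 0.0090)
τ = I·(Δω/dt) + ω₀×(Iω₀) = (0.1000, 0.0300, -0.0200)
velocity change Δv = (-0.03600000, 0.16000000, 0.08800000)
F = m·Δv/dt = (-0.9000, 4.0000, 2.2000)

F = (-0.9000, 4.0000, 2.2000)
τ = (0.1000, 0.0300, -0.0200)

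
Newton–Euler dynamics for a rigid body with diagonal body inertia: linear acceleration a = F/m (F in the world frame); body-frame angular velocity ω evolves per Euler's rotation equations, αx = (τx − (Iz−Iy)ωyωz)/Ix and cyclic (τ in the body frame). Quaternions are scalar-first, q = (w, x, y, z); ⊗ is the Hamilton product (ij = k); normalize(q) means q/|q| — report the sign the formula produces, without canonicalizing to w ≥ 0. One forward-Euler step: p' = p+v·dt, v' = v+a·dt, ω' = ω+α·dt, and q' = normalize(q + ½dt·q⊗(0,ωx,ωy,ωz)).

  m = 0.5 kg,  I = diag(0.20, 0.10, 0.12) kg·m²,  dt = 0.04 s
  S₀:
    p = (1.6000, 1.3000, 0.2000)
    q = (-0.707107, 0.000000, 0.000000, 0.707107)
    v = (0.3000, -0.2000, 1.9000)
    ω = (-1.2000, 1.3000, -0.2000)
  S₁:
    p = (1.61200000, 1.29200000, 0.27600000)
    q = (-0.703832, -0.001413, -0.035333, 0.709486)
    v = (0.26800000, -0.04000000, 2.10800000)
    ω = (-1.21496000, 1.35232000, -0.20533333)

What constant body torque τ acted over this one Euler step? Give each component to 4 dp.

Δω = ω₁−ω₀ = (-0.01496000, 0.05232000, -0.00533333)
precession coupling = (-0.0052, 0.0192, 0.1560)
τ = I·(Δω/dt) + ω₀×(Iω₀) = (-0.0800, 0.1500, 0.1400)

τ = (-0.0800, 0.1500, 0.1400)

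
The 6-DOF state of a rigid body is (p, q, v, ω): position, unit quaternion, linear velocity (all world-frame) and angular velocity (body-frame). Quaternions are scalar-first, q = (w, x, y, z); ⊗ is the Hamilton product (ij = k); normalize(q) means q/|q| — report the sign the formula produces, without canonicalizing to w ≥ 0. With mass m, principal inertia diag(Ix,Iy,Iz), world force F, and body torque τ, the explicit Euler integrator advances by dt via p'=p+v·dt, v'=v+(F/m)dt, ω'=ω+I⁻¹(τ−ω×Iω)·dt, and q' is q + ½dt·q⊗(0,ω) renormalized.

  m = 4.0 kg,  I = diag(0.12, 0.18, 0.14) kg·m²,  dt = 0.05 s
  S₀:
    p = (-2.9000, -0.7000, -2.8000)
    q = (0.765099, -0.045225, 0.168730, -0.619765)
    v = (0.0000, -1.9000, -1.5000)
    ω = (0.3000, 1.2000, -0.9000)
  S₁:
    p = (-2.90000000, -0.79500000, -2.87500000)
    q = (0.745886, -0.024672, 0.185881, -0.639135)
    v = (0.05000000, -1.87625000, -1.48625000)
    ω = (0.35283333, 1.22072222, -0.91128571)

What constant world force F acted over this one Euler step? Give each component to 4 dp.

F = (4.0000, 1.9000, 1.1000)

velocity change Δv = (0.05000000, 0.02375000, 0.01375000)
applied force F = (4.0000, 1.9000, 1.1000)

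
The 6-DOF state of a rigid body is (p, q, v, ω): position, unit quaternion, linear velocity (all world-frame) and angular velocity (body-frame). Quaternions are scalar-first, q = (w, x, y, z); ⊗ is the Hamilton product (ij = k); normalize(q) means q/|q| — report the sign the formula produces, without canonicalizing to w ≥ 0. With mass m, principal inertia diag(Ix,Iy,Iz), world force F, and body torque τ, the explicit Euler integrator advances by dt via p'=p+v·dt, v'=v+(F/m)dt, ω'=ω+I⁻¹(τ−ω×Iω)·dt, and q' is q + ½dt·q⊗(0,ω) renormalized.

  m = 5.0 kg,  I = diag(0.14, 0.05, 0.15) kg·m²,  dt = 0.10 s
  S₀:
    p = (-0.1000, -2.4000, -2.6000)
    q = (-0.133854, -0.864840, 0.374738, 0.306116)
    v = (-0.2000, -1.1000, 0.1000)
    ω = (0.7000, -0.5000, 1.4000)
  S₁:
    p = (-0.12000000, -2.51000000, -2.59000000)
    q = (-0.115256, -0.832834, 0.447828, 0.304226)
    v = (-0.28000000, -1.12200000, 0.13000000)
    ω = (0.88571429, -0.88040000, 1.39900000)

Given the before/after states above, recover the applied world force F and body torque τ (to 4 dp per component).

v₁ − v₀ = (-0.08000000, -0.02200000, 0.03000000)
m·(v₁−v₀)/dt = (-4.0000, -1.1000, 1.5000)
rate change Δω = (0.18571429, -0.38040000, -0.00100000)
I·α + gyro = (0.1900, -0.2000, 0.0300)

F = (-4.0000, -1.1000, 1.5000)
τ = (0.1900, -0.2000, 0.0300)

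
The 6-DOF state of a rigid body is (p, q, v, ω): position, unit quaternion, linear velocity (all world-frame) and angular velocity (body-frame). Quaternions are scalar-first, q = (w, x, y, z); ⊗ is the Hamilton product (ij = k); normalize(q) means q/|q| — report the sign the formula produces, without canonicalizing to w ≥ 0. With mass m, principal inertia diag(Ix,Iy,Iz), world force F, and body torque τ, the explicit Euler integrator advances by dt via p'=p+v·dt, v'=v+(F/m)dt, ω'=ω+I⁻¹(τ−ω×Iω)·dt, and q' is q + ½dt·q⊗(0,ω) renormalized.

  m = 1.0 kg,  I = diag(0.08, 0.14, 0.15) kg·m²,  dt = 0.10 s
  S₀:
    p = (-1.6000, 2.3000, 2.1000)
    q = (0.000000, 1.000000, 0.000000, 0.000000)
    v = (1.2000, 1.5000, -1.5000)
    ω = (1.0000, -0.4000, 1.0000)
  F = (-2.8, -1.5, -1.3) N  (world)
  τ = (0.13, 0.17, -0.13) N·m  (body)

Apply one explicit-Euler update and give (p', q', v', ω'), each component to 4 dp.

p' = (-1.4800, 2.4500, 1.9500)
q' = (-0.0499, 0.9973, -0.0499, -0.0199)
v' = (0.9200, 1.3500, -1.6300)
ω' = (1.1675, -0.2286, 0.9293)

new position p' = (-1.4800, 2.4500, 1.9500)
v' = v + a·dt = (0.9200, 1.3500, -1.6300)
precession coupling ω×(Iω) = (-0.0040, -0.0700, -0.0240)
α = I⁻¹(τ − ω×Iω) = (1.6750, 1.7143, -0.7067)
new body rate ω' = (1.1675, -0.2286, 0.9293)
2q̇ = q⊗(0,ω) = (-1.0000000, 0.0000000, -1.0000000, -0.4000000)
q + ½dt·q⊗(0,ω), renormalized = (-0.0499, 0.9973, -0.0499, -0.0199)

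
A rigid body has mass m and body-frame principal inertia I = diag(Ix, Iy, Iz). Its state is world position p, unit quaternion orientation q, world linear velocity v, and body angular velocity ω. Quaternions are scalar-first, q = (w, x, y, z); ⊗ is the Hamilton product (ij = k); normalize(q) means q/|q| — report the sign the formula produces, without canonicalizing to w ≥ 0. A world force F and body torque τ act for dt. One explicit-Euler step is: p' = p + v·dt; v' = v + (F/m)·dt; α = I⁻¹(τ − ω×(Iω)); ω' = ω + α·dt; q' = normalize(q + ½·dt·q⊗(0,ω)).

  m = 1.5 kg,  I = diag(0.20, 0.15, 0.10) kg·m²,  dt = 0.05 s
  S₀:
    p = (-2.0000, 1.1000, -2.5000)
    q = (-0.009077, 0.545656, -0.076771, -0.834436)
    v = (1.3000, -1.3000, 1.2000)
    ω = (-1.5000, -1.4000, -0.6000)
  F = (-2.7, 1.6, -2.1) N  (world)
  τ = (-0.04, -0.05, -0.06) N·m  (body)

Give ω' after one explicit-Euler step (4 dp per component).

ω×(Iω) gyroscopic = (-0.0420, 0.0900, -0.1050)
α = I⁻¹(τ − ω×Iω) = (0.0100, -0.9333, 0.4500)
ω + α·dt = (-1.4995, -1.4467, -0.5775)

ω' = (-1.4995, -1.4467, -0.5775)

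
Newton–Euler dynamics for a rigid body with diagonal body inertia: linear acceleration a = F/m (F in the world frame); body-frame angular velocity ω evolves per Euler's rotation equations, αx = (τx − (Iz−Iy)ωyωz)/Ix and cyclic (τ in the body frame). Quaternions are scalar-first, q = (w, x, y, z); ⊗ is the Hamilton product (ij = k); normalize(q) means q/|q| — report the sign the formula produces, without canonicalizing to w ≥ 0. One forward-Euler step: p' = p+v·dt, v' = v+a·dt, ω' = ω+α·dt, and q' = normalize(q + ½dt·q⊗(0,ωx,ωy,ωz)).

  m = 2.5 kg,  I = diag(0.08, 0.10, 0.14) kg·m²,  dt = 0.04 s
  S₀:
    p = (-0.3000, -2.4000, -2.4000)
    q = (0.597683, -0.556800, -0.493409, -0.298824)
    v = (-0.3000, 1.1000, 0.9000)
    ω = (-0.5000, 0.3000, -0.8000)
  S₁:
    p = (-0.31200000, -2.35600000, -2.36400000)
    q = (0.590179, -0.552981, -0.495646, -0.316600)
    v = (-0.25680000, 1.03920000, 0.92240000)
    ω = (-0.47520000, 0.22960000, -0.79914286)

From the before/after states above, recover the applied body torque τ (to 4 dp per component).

τ = (0.0400, -0.2000, 0.0000)

ω₁ − ω₀ = (0.02480000, -0.07040000, 0.00085714)
I·α + gyro = (0.0400, -0.2000, 0.0000)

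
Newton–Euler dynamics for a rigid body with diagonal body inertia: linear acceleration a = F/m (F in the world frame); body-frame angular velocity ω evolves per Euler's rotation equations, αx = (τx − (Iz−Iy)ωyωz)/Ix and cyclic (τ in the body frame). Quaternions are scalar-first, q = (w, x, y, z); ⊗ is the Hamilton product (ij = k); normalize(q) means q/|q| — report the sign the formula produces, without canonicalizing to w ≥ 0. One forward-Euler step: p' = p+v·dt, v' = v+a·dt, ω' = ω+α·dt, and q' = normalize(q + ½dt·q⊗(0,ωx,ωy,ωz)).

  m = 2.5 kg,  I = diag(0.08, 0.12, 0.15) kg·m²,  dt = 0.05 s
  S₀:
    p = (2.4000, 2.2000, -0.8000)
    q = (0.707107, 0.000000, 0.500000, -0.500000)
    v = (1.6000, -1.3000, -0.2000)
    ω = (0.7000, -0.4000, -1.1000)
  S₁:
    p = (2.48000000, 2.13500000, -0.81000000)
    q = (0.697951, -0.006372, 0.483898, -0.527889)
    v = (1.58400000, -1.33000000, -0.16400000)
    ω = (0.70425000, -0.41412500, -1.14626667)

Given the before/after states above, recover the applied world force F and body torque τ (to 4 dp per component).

F = (-0.8000, -1.5000, 1.8000)
τ = (0.0200, 0.0200, -0.1500)

velocity change Δv = (-0.01600000, -0.03000000, 0.03600000)
m·(v₁−v₀)/dt = (-0.8000, -1.5000, 1.8000)
rate change Δω = (0.00425000, -0.01412500, -0.04626667)
ω₀×(Iω₀) = (0.0132, 0.0539, -0.0112)
applied torque τ = (0.0200, 0.0200, -0.1500)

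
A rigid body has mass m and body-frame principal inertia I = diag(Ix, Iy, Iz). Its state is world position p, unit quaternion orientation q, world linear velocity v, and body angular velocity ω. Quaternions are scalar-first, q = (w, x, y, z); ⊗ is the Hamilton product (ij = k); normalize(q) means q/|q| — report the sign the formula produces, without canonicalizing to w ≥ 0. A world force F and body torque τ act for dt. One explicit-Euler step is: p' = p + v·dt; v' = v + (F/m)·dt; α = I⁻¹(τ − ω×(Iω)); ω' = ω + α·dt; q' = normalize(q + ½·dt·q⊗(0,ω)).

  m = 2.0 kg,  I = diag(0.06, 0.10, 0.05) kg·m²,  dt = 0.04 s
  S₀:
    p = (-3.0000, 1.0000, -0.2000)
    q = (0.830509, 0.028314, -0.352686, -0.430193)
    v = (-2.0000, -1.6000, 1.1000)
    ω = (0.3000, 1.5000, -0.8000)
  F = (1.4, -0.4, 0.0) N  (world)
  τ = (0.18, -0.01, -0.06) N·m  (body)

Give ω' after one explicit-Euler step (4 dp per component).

ω' = (0.3800, 1.4970, -0.8624)

precession coupling ω×(Iω) = (0.0600, -0.0024, 0.0180)
(τ − ω×Iω)/I = (2.0000, -0.0760, -1.5600)
ω + α·dt = (0.3800, 1.4970, -0.8624)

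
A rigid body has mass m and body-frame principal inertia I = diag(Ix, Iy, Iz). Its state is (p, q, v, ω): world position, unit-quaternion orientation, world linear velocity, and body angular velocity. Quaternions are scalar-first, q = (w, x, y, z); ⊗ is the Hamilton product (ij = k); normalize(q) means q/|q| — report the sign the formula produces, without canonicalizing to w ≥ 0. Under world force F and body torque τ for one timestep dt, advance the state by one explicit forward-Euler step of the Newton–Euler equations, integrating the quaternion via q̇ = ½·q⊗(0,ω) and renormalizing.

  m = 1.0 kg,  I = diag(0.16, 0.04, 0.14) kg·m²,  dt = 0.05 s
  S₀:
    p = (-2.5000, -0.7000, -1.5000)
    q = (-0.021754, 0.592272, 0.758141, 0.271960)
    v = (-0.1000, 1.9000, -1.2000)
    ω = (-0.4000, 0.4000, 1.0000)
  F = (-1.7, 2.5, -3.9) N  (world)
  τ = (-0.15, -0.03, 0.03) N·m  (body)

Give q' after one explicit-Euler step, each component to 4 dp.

q' = (-0.0302, 0.6085, 0.7401, 0.2848)

Hamilton product q⊗(0,ω) = (-0.3383076, 0.6580586, -0.7097576, 0.5184112)
updated quaternion q' = (-0.0302, 0.6085, 0.7401, 0.2848)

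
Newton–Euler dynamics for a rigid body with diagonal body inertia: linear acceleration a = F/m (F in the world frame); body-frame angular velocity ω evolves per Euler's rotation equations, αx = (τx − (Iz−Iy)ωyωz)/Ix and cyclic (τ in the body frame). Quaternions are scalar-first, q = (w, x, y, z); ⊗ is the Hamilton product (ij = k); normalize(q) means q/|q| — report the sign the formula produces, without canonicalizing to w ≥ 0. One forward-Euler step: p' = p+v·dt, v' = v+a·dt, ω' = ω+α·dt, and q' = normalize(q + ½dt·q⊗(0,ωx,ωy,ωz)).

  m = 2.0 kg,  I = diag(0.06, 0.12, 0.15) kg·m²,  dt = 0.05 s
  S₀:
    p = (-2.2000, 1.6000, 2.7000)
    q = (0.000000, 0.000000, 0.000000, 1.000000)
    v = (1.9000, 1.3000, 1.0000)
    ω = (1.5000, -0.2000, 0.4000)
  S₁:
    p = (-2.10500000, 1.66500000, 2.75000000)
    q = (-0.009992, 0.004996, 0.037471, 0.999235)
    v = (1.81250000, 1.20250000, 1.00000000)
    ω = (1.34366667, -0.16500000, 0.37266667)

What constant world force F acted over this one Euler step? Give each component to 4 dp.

F = (-3.5000, -3.9000, 0.0000)

v₁ − v₀ = (-0.08750000, -0.09750000, 0.00000000)
applied force F = (-3.5000, -3.9000, 0.0000)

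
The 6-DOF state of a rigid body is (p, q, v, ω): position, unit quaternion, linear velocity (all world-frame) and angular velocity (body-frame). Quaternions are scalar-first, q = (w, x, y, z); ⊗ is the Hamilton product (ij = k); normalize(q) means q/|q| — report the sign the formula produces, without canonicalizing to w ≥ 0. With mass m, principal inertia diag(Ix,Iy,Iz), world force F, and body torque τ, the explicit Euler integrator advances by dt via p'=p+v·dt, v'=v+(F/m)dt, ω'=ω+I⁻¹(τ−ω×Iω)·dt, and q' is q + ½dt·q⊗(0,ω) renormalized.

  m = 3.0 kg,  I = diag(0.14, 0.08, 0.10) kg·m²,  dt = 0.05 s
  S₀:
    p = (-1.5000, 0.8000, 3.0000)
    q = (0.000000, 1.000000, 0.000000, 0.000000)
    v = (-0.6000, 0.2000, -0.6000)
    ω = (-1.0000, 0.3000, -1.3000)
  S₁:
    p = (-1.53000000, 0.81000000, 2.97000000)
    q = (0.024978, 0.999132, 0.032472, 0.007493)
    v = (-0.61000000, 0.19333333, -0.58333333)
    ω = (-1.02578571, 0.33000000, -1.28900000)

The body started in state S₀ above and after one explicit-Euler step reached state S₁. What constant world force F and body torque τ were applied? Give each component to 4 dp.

F = (-0.6000, -0.4000, 1.0000)
τ = (-0.0800, 0.1000, 0.0400)

rate change Δω = (-0.02578571, 0.03000000, 0.01100000)
τ = I·(Δω/dt) + ω₀×(Iω₀) = (-0.0800, 0.1000, 0.0400)
Δv = v₁−v₀ = (-0.01000000, -0.00666667, 0.01666667)
applied force F = (-0.6000, -0.4000, 1.0000)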